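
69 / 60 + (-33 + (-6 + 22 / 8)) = -351 / 10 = -35.10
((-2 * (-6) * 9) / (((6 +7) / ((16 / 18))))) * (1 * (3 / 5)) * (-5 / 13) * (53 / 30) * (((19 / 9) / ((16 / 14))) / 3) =-1.85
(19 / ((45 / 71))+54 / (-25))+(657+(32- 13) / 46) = 7092139 / 10350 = 685.23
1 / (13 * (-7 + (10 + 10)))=1 / 169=0.01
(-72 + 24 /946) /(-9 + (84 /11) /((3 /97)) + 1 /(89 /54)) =-3029916 /10040801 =-0.30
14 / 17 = 0.82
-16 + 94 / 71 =-1042 / 71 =-14.68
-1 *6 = -6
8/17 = 0.47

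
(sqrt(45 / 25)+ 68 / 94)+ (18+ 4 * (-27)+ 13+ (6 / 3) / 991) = -3552641 / 46577+ 3 * sqrt(5) / 5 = -74.93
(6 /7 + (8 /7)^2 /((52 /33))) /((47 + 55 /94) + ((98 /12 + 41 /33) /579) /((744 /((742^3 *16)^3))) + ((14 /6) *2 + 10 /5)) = 19932651684 /72109334838307182061685401946554243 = 0.00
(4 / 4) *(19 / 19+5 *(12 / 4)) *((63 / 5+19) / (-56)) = -316 / 35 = -9.03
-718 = -718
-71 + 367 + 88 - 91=293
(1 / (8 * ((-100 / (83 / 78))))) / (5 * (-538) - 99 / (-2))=83 / 164767200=0.00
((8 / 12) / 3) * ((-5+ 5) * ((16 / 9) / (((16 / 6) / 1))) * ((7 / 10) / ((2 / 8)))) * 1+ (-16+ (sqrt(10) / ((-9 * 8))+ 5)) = -11.04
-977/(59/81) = -1341.31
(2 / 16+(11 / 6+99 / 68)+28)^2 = 164275489 / 166464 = 986.85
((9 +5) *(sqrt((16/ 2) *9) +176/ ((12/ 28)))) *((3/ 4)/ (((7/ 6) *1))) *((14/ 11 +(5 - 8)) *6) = -38304 - 6156 *sqrt(2)/ 11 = -39095.45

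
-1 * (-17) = 17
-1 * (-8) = 8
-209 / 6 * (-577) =120593 / 6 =20098.83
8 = 8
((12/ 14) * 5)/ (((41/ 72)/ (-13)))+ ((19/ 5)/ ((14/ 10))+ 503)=117060/ 287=407.87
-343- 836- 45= -1224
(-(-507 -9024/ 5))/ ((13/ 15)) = 34677/ 13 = 2667.46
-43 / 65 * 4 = -172 / 65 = -2.65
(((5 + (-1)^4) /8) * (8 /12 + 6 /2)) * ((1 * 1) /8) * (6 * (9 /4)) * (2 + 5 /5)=891 /64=13.92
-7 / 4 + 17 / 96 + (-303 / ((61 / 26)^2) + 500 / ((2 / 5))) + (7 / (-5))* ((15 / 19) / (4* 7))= 8099330267 / 6787104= 1193.34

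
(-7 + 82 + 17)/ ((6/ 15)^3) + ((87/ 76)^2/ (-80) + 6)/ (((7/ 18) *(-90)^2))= 697452921637/ 485184000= 1437.50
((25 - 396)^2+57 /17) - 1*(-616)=2350426 /17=138260.35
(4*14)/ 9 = 56/ 9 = 6.22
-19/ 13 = -1.46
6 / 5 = 1.20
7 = 7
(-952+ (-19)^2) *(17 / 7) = -10047 / 7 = -1435.29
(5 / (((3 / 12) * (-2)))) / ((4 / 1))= -5 / 2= -2.50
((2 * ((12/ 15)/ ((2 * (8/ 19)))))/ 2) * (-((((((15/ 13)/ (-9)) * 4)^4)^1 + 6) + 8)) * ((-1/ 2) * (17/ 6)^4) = 25825332386213/ 59964390720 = 430.68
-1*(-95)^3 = 857375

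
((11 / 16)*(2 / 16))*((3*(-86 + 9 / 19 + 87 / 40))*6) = -6271353 / 48640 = -128.93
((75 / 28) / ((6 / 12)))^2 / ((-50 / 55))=-12375 / 392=-31.57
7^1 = 7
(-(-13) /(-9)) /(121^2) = -13 /131769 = -0.00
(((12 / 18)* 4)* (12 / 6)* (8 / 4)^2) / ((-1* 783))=-0.03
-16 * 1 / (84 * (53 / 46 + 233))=-184 / 226191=-0.00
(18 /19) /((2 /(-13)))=-117 /19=-6.16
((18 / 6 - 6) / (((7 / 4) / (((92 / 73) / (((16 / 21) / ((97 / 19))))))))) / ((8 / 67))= -1345293 / 11096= -121.24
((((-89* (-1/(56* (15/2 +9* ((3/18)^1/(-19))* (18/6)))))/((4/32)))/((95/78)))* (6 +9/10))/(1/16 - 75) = -27768/209825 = -0.13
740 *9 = 6660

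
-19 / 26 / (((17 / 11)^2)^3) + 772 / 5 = 484320986673 / 3137883970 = 154.35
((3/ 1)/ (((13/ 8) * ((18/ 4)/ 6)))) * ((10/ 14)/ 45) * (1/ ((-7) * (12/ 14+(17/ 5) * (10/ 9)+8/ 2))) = -1/ 1547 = -0.00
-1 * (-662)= 662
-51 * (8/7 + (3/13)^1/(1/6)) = -11730/91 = -128.90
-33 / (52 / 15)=-9.52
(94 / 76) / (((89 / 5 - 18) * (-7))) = 235 / 266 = 0.88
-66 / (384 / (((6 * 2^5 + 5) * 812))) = -439901 / 16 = -27493.81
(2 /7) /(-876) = -1 /3066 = -0.00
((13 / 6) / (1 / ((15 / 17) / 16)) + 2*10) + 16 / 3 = 41539 / 1632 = 25.45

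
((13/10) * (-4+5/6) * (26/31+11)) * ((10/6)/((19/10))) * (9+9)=-23855/31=-769.52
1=1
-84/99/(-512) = 7/4224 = 0.00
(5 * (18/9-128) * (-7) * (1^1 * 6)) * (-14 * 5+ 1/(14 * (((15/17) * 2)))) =-1851129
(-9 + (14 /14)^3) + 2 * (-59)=-126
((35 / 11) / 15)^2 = 0.04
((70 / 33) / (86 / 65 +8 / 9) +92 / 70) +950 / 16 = 61.65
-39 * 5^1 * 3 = -585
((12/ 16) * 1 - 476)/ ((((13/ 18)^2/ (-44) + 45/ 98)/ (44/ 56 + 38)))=-12876199182/ 312479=-41206.61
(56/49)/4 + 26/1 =184/7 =26.29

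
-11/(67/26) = -286/67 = -4.27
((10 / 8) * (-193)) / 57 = -965 / 228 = -4.23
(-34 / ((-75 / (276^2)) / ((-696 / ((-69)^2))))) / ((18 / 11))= -3085.08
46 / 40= 1.15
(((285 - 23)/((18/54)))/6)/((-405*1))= -131/405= -0.32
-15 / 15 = -1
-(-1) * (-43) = -43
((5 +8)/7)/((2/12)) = 78/7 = 11.14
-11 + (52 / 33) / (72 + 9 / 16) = -420611 / 38313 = -10.98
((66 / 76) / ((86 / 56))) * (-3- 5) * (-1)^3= 3696 / 817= 4.52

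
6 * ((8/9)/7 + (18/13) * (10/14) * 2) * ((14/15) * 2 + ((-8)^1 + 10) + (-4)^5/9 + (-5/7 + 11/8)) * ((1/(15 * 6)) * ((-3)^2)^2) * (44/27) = -2610498902/1289925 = -2023.76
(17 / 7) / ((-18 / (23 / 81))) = -391 / 10206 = -0.04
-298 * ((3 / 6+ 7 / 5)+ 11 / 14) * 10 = -56024 / 7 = -8003.43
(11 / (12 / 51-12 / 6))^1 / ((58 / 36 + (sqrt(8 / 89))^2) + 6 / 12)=-2.83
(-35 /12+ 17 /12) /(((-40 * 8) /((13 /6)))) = 13 /1280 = 0.01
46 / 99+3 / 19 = 0.62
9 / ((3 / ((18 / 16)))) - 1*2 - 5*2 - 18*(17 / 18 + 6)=-1069 / 8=-133.62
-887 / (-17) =887 / 17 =52.18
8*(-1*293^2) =-686792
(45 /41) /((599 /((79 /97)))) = 0.00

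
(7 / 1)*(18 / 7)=18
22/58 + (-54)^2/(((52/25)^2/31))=409614311/19604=20894.43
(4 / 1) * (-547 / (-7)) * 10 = 21880 / 7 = 3125.71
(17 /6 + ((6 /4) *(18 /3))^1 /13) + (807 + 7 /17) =1075303 /1326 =810.94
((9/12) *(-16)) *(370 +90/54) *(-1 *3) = 13380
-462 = -462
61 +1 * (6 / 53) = 3239 / 53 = 61.11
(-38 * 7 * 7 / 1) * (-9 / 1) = 16758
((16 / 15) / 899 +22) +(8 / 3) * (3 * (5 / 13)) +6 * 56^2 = 3302935198 / 175305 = 18841.08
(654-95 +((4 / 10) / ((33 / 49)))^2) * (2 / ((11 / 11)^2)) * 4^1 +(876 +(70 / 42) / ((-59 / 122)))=8589356038 / 1606275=5347.38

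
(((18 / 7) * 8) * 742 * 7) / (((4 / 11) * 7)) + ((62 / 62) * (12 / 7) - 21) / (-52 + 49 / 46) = 229484862 / 5467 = 41976.38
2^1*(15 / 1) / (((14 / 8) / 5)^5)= 96000000 / 16807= 5711.91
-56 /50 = -28 /25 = -1.12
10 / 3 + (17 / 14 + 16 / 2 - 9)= 149 / 42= 3.55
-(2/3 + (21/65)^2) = -9773/12675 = -0.77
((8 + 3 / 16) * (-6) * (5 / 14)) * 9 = -17685 / 112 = -157.90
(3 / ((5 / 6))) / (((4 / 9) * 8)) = 81 / 80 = 1.01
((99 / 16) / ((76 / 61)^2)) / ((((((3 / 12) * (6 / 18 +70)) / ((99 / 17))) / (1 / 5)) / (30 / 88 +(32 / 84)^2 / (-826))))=0.09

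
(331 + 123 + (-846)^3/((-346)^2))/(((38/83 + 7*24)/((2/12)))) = -2859062986/627700917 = -4.55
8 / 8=1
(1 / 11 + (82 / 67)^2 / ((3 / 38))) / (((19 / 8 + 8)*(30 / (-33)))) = -11296396 / 5588805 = -2.02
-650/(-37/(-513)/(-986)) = 328781700/37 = 8885991.89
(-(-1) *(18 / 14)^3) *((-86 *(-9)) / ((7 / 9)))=5078214 / 2401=2115.04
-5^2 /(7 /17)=-425 /7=-60.71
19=19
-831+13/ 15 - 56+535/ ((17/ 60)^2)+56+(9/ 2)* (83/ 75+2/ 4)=506454281/ 86700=5841.46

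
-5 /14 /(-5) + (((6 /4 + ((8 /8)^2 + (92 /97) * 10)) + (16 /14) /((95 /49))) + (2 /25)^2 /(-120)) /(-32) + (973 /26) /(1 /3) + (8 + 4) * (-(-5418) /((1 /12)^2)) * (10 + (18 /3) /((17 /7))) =116753550.07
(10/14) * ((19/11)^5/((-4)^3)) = -12380495/72150848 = -0.17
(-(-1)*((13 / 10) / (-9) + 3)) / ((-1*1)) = -257 / 90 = -2.86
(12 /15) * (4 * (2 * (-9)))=-288 /5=-57.60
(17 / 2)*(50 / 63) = 425 / 63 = 6.75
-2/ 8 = -1/ 4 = -0.25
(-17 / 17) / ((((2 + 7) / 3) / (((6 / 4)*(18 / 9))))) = -1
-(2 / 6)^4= -1 / 81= -0.01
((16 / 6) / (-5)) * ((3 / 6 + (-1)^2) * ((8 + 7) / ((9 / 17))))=-68 / 3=-22.67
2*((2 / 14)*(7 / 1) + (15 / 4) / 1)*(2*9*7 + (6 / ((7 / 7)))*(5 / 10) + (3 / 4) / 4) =39273 / 32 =1227.28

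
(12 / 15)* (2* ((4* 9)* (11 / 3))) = 211.20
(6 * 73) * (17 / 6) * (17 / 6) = 21097 / 6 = 3516.17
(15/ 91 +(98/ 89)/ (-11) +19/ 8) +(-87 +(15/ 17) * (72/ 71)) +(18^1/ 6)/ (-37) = -2665569936735/ 31829005208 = -83.75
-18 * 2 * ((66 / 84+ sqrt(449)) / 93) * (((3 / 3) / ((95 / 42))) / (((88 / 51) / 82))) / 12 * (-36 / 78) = 18819 / 76570+ 131733 * sqrt(449) / 421135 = 6.87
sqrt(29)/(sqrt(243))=sqrt(87)/27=0.35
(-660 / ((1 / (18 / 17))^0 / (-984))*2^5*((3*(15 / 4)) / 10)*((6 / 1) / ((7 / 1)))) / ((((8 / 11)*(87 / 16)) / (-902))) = -927899089920 / 203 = -4570931477.44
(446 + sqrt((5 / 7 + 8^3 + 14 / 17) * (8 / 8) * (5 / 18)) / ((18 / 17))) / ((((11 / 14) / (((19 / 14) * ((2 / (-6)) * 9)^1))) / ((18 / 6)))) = -76266 / 11 - 19 * sqrt(72722090) / 924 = -7108.63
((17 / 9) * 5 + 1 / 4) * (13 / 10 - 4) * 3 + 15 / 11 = -33951 / 440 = -77.16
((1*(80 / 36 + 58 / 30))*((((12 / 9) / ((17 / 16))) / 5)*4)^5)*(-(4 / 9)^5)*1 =-12384898975268864 / 168529930530046875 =-0.07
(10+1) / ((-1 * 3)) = -11 / 3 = -3.67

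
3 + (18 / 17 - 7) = -50 / 17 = -2.94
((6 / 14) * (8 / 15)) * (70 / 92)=4 / 23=0.17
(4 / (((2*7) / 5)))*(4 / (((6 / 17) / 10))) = 3400 / 21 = 161.90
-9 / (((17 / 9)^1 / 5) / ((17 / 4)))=-405 / 4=-101.25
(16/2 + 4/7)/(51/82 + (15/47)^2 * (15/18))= 1811380/149373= 12.13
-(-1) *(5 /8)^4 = 625 /4096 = 0.15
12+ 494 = 506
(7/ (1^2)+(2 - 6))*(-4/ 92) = -0.13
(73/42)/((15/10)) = 73/63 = 1.16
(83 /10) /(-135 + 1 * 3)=-83 /1320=-0.06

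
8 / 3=2.67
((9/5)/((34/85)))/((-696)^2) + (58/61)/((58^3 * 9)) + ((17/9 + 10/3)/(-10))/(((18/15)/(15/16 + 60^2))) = -10290239521/6566528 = -1567.07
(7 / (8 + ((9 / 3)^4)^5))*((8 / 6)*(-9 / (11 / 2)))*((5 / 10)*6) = -504 / 38354628499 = -0.00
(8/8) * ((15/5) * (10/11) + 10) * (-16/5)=-448/11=-40.73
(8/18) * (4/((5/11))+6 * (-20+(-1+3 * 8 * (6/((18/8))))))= 5336/45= 118.58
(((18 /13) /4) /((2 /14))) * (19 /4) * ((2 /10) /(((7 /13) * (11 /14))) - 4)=-116109 /2860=-40.60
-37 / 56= -0.66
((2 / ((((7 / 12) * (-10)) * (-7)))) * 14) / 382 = 12 / 6685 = 0.00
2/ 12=1/ 6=0.17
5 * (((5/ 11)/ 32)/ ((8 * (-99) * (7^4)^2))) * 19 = -475/ 1607134281984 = -0.00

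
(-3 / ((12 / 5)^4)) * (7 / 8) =-4375 / 55296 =-0.08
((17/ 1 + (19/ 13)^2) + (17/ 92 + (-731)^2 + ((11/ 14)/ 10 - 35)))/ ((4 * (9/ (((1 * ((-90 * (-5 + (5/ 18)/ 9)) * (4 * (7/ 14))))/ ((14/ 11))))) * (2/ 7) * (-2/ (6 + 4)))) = -4997782615925/ 27378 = -182547396.30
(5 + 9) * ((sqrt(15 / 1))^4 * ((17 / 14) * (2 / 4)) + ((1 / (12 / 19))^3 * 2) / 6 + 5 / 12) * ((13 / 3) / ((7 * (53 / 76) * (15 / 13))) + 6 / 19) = 864014370299 / 411097680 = 2101.73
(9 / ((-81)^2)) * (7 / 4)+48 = 48.00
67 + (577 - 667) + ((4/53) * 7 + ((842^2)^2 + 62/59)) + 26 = 1571723863970911/3127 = 502629953300.58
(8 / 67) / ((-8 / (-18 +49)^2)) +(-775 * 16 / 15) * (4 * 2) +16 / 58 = -38631119 / 5829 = -6627.40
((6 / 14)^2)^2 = 81 / 2401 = 0.03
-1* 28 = -28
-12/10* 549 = -3294/5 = -658.80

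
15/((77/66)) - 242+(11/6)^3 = -337147/1512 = -222.98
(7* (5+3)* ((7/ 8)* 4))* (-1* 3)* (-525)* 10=3087000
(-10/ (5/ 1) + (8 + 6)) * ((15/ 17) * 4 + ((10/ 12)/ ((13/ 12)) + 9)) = 35268/ 221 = 159.58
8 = 8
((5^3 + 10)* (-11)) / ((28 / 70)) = -7425 / 2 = -3712.50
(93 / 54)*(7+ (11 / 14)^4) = 8790143 / 691488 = 12.71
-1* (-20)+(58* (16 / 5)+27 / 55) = 2267 / 11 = 206.09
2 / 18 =1 / 9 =0.11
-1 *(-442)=442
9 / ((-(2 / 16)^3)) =-4608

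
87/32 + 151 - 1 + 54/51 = 83655/544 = 153.78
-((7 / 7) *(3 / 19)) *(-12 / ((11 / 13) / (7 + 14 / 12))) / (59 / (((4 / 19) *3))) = 45864 / 234289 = 0.20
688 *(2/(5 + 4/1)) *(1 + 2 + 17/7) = 829.97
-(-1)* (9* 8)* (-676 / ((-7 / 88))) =4283136 / 7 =611876.57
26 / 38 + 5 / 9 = 212 / 171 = 1.24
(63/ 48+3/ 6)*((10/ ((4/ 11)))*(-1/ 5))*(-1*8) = 319/ 4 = 79.75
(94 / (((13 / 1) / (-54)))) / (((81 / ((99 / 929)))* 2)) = -3102 / 12077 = -0.26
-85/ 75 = -17/ 15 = -1.13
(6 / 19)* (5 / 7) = 30 / 133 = 0.23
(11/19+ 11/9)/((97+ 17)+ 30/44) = 6776/431433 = 0.02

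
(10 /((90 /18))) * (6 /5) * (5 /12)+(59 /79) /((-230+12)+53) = 12976 /13035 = 1.00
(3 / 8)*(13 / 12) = 13 / 32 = 0.41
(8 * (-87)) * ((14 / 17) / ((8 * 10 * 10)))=-609 / 850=-0.72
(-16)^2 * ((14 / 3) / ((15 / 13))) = 46592 / 45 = 1035.38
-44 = -44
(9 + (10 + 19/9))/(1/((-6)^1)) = -126.67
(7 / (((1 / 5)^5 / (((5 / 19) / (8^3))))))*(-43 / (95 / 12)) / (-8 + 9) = -2821875 / 46208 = -61.07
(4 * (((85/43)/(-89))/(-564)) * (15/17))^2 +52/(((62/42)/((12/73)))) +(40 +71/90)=306926153086554863/6589306417980870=46.58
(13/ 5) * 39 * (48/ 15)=8112/ 25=324.48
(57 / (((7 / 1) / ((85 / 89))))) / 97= 4845 / 60431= 0.08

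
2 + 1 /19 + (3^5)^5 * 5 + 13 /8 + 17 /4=4236443047222.93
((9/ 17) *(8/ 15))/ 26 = 12/ 1105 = 0.01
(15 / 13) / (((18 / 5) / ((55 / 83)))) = 1375 / 6474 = 0.21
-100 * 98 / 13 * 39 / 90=-980 / 3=-326.67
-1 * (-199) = 199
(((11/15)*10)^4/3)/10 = 117128/1215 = 96.40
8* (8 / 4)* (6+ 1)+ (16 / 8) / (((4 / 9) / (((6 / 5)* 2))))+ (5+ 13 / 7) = 129.66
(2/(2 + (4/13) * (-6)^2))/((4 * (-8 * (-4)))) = 13/10880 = 0.00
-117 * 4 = -468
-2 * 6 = -12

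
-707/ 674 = -1.05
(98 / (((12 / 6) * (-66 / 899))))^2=445475.34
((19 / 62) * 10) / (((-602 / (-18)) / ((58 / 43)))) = 49590 / 401233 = 0.12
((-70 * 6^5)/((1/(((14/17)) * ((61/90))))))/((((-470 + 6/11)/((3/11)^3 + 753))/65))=84121643642400/2655587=31677231.30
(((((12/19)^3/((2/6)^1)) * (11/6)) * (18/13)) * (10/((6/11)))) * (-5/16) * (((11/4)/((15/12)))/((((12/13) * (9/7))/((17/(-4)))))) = 2375835/27436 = 86.60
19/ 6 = 3.17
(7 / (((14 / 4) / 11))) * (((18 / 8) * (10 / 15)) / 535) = 0.06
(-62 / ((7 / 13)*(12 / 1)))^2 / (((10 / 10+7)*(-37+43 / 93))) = -0.31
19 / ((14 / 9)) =171 / 14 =12.21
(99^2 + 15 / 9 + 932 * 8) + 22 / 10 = 258913 / 15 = 17260.87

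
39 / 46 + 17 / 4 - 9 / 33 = 4883 / 1012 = 4.83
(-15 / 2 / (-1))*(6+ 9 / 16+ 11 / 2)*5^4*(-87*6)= -29515429.69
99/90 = 11/10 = 1.10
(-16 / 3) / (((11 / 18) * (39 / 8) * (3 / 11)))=-256 / 39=-6.56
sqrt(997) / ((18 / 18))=sqrt(997)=31.58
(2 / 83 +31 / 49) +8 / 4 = 10805 / 4067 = 2.66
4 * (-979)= -3916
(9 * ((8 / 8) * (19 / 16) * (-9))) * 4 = -1539 / 4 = -384.75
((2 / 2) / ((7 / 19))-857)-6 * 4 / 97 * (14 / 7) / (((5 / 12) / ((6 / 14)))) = -2902028 / 3395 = -854.79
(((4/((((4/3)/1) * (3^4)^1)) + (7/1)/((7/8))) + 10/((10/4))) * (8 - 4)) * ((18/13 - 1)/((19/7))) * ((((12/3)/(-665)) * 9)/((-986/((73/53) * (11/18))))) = 80300/254679363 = 0.00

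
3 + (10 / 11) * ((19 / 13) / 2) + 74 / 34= 14199 / 2431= 5.84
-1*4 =-4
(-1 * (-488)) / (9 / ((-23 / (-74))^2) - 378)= -129076 / 75339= -1.71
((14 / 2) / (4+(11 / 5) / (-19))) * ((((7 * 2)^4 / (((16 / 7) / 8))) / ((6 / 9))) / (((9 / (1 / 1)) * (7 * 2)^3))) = 32585 / 2214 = 14.72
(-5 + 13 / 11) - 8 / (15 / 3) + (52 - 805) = -41713 / 55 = -758.42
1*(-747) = -747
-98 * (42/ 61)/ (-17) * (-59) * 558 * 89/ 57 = -4020039576/ 19703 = -204031.85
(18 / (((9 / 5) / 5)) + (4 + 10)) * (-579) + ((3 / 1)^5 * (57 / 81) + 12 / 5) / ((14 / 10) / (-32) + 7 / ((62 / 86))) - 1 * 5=-591985153 / 15981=-37043.06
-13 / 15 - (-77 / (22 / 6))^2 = -6628 / 15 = -441.87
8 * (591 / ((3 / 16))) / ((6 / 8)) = 100864 / 3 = 33621.33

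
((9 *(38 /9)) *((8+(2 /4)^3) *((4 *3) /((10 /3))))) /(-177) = -741 /118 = -6.28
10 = 10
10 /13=0.77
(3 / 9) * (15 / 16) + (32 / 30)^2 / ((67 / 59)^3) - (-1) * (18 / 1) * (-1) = -18309851641 / 1082746800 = -16.91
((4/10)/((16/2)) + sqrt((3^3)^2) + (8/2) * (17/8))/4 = 711/80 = 8.89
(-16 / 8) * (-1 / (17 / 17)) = 2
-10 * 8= -80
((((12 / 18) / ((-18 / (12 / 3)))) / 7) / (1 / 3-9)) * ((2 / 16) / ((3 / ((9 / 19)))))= 1 / 20748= 0.00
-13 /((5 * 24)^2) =-13 /14400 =-0.00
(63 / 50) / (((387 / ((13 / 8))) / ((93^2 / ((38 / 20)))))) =787059 / 32680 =24.08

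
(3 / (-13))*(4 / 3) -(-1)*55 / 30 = 1.53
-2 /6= -1 /3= -0.33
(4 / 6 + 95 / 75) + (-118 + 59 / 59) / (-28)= 2567 / 420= 6.11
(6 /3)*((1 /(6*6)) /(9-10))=-1 /18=-0.06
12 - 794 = -782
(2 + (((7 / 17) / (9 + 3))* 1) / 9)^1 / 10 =3679 / 18360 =0.20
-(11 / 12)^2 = -121 / 144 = -0.84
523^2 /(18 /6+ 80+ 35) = 273529 /118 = 2318.04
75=75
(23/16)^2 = 529/256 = 2.07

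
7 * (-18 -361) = -2653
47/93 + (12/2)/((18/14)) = 481/93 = 5.17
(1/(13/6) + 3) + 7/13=4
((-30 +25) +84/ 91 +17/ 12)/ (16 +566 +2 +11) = -0.00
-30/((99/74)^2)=-54760/3267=-16.76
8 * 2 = 16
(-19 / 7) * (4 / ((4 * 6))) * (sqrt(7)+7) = -19 / 6 -19 * sqrt(7) / 42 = -4.36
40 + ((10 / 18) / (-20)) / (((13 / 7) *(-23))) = 430567 / 10764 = 40.00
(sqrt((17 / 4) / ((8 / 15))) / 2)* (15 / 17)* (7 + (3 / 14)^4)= 4034895* sqrt(510) / 10449152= 8.72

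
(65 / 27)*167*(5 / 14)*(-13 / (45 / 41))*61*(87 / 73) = -10234929835 / 82782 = -123637.14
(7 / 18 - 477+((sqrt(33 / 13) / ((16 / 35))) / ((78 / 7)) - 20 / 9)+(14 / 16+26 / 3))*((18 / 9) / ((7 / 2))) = -1609 / 6+35*sqrt(429) / 4056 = -267.99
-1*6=-6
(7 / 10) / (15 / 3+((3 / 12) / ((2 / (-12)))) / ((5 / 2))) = 7 / 44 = 0.16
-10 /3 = -3.33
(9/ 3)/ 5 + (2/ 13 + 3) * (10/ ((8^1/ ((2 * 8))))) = 4139/ 65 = 63.68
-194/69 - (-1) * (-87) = -6197/69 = -89.81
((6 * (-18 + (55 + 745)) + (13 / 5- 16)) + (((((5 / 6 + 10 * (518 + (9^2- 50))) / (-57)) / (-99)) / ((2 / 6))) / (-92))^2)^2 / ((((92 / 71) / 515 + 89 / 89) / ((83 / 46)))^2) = 16005163412162818393495767071642658248689 / 225720110861088077977545066430464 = 70907121.88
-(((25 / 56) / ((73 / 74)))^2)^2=-732094140625 / 17455149220096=-0.04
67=67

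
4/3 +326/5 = 998/15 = 66.53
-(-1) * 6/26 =3/13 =0.23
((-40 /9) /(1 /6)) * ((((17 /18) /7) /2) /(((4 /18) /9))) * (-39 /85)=234 /7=33.43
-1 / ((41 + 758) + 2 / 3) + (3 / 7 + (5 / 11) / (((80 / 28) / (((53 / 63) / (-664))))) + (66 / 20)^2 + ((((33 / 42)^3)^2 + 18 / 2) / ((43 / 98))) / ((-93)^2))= 8855575765456522979 / 782325577843563600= 11.32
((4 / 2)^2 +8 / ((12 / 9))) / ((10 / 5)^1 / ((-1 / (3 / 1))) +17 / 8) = -80 / 31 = -2.58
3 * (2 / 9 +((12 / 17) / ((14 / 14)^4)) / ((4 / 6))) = 196 / 51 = 3.84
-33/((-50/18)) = 297/25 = 11.88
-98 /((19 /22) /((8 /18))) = -8624 /171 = -50.43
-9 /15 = -3 /5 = -0.60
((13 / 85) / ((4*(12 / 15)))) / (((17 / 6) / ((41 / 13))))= 123 / 2312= 0.05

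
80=80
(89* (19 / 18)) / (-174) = -1691 / 3132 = -0.54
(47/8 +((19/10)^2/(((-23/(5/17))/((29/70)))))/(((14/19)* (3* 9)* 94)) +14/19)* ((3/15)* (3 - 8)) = -2443429706191/369554119200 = -6.61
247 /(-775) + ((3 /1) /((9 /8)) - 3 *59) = -406066 /2325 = -174.65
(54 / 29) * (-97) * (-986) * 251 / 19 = 44701092 / 19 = 2352689.05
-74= -74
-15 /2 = -7.50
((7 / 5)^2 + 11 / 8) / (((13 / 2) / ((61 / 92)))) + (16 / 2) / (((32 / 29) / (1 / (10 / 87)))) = 329759 / 5200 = 63.42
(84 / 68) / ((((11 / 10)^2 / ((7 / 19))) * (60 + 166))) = 7350 / 4416379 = 0.00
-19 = -19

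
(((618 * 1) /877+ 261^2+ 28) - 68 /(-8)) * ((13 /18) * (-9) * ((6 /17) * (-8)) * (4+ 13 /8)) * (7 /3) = 28797362685 /1754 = 16418108.71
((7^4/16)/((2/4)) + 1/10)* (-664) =-996747/5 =-199349.40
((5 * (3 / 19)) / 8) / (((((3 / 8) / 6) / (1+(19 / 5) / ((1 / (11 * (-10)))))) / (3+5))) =-100080 / 19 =-5267.37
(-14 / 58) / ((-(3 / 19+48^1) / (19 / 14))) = 0.01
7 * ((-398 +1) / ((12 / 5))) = -13895 / 12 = -1157.92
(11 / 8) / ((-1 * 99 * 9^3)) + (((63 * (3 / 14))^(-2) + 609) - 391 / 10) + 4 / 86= 6431862493 / 11284920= 569.95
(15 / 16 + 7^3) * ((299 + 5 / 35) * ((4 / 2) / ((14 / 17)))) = 97947897 / 392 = 249867.08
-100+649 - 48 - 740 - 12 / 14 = -239.86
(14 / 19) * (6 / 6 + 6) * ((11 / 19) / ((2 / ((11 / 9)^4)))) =7891499 / 2368521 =3.33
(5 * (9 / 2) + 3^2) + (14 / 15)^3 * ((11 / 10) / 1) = 1093309 / 33750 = 32.39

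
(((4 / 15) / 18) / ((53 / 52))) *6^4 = 4992 / 265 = 18.84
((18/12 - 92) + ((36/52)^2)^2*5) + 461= 21229311/57122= 371.65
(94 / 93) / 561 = 94 / 52173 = 0.00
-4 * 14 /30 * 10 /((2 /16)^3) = -28672 /3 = -9557.33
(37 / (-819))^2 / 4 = 1369 / 2683044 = 0.00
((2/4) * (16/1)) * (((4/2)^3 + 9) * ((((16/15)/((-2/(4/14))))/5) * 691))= -1503616/525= -2864.03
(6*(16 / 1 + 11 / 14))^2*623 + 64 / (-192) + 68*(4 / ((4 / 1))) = 132707096 / 21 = 6319385.52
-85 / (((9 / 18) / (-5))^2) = -8500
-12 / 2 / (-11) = 6 / 11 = 0.55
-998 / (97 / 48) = -47904 / 97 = -493.86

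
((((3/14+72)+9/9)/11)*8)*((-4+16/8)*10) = -82000/77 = -1064.94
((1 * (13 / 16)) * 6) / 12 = 0.41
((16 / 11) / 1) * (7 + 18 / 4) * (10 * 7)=12880 / 11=1170.91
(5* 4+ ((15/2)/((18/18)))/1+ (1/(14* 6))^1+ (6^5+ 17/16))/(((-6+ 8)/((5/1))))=13111685/672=19511.44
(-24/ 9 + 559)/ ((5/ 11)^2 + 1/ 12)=807796/ 421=1918.76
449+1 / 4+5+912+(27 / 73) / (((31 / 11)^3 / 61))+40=12241698003 / 8698972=1407.26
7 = 7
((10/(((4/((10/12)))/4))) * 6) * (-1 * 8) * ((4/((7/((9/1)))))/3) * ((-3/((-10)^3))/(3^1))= -24/35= -0.69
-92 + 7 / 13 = -1189 / 13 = -91.46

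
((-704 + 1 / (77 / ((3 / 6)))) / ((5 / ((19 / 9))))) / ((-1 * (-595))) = -411977 / 824670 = -0.50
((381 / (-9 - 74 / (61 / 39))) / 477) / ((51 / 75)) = -38735 / 1856961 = -0.02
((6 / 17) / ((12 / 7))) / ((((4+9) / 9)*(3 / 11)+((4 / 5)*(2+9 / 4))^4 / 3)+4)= 48125 / 11439368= 0.00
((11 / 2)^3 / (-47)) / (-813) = 1331 / 305688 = 0.00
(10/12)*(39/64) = 65/128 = 0.51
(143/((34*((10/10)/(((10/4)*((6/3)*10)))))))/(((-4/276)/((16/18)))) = -657800/51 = -12898.04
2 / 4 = 1 / 2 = 0.50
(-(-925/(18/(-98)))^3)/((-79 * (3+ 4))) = 13301952671875/57591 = 230972767.83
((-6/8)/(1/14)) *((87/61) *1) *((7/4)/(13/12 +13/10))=-191835/17446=-11.00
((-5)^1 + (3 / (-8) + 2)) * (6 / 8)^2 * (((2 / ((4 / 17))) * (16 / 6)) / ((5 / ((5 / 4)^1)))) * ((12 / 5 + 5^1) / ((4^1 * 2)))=-50949 / 5120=-9.95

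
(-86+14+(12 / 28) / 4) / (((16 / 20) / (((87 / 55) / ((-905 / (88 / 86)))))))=175131 / 1089620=0.16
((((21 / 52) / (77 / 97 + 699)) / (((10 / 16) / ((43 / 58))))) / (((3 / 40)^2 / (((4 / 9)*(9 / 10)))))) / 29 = 467152 / 278299515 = 0.00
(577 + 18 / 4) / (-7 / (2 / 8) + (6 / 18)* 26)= -3489 / 116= -30.08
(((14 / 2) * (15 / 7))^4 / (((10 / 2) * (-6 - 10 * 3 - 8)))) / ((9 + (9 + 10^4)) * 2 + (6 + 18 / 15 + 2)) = -50625 / 4409944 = -0.01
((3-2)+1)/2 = 1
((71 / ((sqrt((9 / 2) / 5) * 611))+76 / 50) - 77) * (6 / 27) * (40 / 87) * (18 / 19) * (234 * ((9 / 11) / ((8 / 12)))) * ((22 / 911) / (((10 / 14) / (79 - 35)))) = -39167960832 / 12549025+37787904 * sqrt(10) / 23592167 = -3116.13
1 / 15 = 0.07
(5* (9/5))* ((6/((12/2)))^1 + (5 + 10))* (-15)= -2160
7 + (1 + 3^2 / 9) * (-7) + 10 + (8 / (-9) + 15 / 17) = 458 / 153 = 2.99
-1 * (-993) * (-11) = -10923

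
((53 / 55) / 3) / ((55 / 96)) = 1696 / 3025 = 0.56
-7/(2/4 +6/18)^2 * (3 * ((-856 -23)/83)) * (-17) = -11296908/2075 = -5444.29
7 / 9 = 0.78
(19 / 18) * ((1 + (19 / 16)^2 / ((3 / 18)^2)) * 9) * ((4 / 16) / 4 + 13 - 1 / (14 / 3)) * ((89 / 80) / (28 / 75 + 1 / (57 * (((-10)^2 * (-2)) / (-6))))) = 2297580292545 / 122200064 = 18801.79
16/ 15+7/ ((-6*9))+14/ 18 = 463/ 270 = 1.71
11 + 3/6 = 23/2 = 11.50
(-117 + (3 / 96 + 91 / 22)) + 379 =93691 / 352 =266.17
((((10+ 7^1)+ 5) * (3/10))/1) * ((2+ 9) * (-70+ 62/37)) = -917664/185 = -4960.35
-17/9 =-1.89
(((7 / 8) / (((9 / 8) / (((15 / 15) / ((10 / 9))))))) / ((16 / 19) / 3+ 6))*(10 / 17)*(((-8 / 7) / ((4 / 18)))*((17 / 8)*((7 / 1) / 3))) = -1197 / 716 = -1.67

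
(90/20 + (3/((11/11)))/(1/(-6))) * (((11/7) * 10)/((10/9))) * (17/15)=-15147/70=-216.39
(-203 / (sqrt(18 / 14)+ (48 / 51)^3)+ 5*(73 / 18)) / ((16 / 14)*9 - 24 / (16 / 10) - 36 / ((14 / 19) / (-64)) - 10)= -0.03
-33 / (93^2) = -11 / 2883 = -0.00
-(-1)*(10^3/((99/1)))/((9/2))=2000/891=2.24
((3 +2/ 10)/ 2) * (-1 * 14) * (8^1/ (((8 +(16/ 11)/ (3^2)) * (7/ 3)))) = -4752/ 505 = -9.41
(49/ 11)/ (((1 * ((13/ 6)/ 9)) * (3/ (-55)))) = -4410/ 13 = -339.23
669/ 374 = 1.79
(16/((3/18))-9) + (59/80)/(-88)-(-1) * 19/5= 639173/7040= 90.79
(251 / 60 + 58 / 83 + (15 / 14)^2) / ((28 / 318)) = 38993743 / 569380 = 68.48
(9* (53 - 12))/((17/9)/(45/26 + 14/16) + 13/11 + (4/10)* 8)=49499505/685039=72.26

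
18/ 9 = 2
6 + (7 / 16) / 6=583 / 96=6.07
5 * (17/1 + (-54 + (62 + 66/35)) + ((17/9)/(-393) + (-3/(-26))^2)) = 2250654227/16737084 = 134.47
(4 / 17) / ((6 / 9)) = 6 / 17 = 0.35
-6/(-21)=2/7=0.29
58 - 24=34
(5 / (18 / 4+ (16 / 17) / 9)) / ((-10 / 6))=-918 / 1409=-0.65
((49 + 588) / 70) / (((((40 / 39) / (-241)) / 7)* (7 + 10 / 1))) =-5987163 / 6800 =-880.47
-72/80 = -9/10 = -0.90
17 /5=3.40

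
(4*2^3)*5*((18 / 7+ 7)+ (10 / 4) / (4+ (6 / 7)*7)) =11000 / 7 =1571.43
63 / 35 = 1.80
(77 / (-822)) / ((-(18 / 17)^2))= 22253 / 266328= 0.08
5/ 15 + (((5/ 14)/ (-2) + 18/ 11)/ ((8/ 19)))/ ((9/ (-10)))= -38959/ 11088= -3.51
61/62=0.98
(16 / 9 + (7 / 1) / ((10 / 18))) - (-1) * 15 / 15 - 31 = -15.62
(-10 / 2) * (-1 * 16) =80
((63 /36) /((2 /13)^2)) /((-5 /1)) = -1183 /80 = -14.79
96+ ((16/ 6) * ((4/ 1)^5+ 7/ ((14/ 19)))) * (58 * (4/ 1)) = 639488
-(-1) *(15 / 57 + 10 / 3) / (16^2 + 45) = 205 / 17157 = 0.01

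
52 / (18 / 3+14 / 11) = 143 / 20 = 7.15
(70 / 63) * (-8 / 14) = -40 / 63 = -0.63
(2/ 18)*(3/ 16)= 1/ 48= 0.02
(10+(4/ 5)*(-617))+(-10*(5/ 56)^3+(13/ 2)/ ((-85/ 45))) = -3635172613/ 7463680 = -487.05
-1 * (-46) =46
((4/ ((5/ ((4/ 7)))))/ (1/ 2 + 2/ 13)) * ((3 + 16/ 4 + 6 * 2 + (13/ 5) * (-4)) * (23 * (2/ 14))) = 411424/ 20825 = 19.76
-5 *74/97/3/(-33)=370/9603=0.04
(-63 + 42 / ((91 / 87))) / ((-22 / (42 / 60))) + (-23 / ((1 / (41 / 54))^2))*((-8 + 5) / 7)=708646 / 110565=6.41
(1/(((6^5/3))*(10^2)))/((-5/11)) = -11/1296000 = -0.00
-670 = -670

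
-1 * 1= -1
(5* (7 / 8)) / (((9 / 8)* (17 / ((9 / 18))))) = 0.11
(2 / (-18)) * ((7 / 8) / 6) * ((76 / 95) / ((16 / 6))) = -7 / 1440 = -0.00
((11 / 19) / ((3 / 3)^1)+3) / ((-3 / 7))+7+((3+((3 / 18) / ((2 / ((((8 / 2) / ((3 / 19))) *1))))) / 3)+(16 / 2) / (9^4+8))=7932887 / 3369897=2.35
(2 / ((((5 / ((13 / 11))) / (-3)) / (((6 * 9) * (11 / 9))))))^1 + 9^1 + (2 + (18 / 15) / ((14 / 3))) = -2882 / 35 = -82.34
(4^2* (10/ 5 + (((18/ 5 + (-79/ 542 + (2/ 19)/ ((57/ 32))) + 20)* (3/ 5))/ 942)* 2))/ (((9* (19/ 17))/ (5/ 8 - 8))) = -23.81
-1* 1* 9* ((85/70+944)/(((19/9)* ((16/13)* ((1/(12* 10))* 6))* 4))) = -69671745/4256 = -16370.24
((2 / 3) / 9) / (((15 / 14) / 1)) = 28 / 405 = 0.07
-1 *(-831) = 831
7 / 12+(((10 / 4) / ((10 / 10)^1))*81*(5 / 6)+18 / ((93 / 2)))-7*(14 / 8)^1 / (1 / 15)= -5219 / 372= -14.03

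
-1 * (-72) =72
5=5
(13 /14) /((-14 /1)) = -13 /196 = -0.07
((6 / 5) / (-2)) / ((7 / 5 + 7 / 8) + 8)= -8 / 137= -0.06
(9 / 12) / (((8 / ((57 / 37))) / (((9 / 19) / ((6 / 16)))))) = 27 / 148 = 0.18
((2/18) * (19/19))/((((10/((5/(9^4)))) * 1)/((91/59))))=91/6967782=0.00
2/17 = 0.12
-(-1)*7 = 7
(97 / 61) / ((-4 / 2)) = -97 / 122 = -0.80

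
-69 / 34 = -2.03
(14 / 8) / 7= 1 / 4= 0.25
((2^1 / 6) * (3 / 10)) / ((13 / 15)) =3 / 26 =0.12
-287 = -287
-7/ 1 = -7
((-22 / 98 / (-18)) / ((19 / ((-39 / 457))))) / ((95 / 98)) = -143 / 2474655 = -0.00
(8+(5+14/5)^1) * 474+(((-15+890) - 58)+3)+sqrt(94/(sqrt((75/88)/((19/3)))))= 2 * 418^(1/4) * sqrt(705)/15+41546/5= 8325.21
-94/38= -47/19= -2.47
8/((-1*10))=-4/5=-0.80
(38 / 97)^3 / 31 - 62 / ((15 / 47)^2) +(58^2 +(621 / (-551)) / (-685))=1324038726061617637 / 480542253588225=2755.30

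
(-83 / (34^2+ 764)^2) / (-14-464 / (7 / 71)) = 581 / 121806028800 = 0.00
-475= -475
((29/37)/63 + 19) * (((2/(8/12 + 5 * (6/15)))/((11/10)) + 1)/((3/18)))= 44318/231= 191.85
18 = 18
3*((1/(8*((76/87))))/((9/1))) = 29/608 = 0.05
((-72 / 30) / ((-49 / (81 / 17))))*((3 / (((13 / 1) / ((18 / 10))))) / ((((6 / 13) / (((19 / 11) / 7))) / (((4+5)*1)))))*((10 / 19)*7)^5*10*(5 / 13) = 385786800000 / 316810351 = 1217.72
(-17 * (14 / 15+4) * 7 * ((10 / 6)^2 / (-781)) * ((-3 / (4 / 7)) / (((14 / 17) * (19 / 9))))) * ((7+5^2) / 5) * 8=-4790464 / 14839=-322.83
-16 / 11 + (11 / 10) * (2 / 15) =-1079 / 825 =-1.31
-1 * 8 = -8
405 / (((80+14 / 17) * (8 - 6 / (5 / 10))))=-2295 / 1832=-1.25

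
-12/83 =-0.14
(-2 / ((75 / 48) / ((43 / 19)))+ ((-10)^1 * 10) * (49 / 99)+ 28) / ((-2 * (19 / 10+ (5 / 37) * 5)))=42439888 / 8962965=4.74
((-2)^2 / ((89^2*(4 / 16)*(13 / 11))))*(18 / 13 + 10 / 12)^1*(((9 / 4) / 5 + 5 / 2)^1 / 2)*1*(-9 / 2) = -336831 / 13386490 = -0.03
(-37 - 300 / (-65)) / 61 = -421 / 793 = -0.53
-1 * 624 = -624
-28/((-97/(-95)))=-2660/97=-27.42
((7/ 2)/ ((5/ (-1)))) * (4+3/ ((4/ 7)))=-259/ 40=-6.48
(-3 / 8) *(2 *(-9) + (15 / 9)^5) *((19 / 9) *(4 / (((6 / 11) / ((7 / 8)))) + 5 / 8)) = 4010539 / 139968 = 28.65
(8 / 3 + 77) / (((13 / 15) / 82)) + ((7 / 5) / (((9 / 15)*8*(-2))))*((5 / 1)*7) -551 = 4356511 / 624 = 6981.59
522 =522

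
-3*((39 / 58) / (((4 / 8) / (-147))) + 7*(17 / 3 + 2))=12530 / 29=432.07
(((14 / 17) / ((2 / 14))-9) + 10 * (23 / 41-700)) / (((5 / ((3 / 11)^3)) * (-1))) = 2394333 / 84337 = 28.39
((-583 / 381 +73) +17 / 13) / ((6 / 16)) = 2883736 / 14859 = 194.07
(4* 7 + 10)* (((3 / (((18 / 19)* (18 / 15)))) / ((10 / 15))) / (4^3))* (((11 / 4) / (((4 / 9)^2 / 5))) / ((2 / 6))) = 8041275 / 16384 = 490.80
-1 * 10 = -10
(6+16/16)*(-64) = -448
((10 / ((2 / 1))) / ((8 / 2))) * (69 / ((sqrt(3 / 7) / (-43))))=-4945 * sqrt(21) / 4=-5665.21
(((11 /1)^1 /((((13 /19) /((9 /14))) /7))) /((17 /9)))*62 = 524799 /221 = 2374.66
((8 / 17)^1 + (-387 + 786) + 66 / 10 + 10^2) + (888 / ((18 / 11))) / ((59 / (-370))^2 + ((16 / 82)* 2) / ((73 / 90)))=7589506065944 / 4811493765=1577.37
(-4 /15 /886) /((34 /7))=-7 /112965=-0.00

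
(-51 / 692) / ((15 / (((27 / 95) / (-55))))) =0.00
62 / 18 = 31 / 9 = 3.44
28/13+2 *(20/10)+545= 7165/13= 551.15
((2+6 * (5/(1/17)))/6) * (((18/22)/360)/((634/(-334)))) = -5344/52305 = -0.10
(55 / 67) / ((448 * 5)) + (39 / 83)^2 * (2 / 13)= 7099523 / 206780224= 0.03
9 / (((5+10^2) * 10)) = 3 / 350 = 0.01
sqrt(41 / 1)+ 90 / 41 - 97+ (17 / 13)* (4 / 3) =-148805 / 1599+ sqrt(41) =-86.66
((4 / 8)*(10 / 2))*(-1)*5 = -25 / 2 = -12.50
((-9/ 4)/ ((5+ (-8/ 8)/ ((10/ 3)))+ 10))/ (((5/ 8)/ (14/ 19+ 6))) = -1536/ 931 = -1.65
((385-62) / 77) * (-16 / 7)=-5168 / 539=-9.59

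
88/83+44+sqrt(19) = 49.42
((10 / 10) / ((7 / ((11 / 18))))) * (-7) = -11 / 18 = -0.61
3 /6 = 1 /2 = 0.50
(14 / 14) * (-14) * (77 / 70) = -77 / 5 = -15.40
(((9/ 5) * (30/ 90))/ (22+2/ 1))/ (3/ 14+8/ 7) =7/ 380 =0.02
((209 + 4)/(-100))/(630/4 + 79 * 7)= -213/71050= -0.00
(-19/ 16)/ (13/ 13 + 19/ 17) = -323/ 576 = -0.56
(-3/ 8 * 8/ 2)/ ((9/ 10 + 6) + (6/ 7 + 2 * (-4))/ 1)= 6.18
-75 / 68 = -1.10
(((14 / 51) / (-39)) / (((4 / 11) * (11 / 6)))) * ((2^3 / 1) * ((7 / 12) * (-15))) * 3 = 490 / 221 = 2.22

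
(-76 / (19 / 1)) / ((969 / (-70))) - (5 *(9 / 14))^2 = -1907345 / 189924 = -10.04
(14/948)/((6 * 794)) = 7/2258136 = 0.00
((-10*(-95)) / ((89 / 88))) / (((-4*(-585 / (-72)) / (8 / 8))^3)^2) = 214016 / 268491250625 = 0.00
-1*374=-374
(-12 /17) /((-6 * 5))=2 /85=0.02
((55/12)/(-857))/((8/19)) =-0.01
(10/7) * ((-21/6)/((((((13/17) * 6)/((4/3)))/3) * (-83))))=170/3237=0.05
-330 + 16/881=-290714/881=-329.98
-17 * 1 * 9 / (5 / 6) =-918 / 5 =-183.60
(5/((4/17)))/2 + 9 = 157/8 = 19.62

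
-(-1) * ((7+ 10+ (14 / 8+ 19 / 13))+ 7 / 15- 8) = 9889 / 780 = 12.68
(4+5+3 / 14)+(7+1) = 17.21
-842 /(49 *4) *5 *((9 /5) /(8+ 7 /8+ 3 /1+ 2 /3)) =-45468 /14749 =-3.08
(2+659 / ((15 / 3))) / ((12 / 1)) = 223 / 20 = 11.15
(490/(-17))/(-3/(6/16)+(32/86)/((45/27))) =52675/14212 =3.71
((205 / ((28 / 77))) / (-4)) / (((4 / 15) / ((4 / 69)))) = -11275 / 368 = -30.64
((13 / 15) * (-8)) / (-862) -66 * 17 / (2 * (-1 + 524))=-3599669 / 3381195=-1.06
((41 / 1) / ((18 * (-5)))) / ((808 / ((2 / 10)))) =-41 / 363600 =-0.00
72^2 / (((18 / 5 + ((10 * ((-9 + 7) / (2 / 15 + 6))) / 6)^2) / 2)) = 109693440 / 41213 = 2661.62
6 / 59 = 0.10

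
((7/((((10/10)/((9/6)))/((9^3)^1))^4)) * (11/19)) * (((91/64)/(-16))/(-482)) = 160297684731911727/150044672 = 1068333067.71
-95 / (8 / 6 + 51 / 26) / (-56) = 3705 / 7196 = 0.51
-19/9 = -2.11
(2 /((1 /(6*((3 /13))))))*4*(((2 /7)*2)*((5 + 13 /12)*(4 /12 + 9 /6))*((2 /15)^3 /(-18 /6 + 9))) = 25696 /921375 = 0.03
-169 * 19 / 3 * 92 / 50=-147706 / 75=-1969.41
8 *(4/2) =16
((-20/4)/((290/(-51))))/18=17/348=0.05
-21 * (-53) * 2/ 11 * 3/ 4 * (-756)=-1262142/ 11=-114740.18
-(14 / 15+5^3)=-1889 / 15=-125.93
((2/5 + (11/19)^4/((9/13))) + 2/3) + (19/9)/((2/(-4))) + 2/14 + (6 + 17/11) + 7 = 5281035686/451562265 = 11.70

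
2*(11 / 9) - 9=-59 / 9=-6.56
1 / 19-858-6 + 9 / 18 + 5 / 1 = -32621 / 38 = -858.45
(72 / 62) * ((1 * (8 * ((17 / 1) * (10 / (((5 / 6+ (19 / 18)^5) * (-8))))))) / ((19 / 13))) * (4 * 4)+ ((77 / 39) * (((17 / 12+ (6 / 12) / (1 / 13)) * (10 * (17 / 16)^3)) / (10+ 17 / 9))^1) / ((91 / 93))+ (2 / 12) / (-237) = -249292428720321186612683 / 251292532291629244416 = -992.04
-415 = -415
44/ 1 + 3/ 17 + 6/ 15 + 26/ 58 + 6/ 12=224437/ 4930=45.52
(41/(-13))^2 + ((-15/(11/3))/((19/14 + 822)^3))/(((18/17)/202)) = 28321041280430293/2847267489120197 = 9.95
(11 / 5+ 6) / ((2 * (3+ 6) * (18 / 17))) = 697 / 1620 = 0.43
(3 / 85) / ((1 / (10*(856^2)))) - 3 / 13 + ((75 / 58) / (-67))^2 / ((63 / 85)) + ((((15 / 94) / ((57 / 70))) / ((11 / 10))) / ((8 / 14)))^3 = 11452699259835374546741771261 / 44285171821522605581608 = 258612.51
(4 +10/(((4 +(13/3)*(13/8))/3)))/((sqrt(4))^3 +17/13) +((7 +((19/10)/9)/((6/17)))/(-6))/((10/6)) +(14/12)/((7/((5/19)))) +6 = 3951595859/657973800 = 6.01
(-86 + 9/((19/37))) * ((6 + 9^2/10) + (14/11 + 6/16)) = -9014629/8360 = -1078.30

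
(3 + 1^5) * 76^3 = 1755904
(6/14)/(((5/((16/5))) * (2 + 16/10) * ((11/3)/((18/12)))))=12/385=0.03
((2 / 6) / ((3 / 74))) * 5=370 / 9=41.11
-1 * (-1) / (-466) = -1 / 466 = -0.00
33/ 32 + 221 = 7105/ 32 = 222.03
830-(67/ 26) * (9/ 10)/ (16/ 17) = 3442549/ 4160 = 827.54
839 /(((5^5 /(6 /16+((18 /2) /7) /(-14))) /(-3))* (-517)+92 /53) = 14807511 /33566255636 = 0.00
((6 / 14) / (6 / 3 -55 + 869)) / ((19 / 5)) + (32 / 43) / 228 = 0.00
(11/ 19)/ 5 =11/ 95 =0.12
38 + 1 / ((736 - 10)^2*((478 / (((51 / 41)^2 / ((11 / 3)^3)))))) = 2380060485479659 / 62633170670312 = 38.00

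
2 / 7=0.29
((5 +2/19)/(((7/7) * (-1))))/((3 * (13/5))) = -485/741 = -0.65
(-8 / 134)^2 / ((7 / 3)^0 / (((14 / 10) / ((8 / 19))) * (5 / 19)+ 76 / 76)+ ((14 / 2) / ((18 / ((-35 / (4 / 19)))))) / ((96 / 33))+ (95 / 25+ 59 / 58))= -1069056 / 5061082649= -0.00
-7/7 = -1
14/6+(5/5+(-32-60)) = -266/3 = -88.67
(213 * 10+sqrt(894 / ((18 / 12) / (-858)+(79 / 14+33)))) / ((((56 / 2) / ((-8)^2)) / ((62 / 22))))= 992 * sqrt(15384122754) / 3971121+1056480 / 77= 13751.50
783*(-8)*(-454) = 2843856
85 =85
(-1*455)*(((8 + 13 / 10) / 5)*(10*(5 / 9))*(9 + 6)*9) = -634725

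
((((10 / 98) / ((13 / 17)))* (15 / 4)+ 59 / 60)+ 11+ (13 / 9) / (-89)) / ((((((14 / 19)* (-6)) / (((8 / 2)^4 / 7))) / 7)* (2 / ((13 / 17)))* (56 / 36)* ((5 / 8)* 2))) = -38677177024 / 272453475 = -141.96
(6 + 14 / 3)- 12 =-4 / 3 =-1.33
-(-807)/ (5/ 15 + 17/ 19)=657.13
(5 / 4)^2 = 25 / 16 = 1.56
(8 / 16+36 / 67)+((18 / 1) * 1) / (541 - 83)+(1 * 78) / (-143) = 179291 / 337546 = 0.53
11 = 11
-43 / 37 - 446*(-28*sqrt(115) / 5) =-43 / 37 + 12488*sqrt(115) / 5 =26782.61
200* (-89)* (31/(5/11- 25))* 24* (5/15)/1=4855840/27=179845.93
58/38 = 29/19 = 1.53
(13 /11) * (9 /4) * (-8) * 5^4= -146250 /11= -13295.45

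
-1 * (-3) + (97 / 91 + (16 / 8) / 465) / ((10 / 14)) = 135962 / 30225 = 4.50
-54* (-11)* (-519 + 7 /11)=-307908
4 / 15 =0.27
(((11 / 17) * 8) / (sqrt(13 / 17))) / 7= 88 * sqrt(221) / 1547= 0.85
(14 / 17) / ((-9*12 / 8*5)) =-28 / 2295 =-0.01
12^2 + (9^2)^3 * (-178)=-94596354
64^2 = 4096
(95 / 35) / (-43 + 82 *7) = 19 / 3717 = 0.01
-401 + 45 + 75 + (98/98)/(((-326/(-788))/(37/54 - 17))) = -320.44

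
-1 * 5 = -5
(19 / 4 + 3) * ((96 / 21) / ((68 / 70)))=620 / 17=36.47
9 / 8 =1.12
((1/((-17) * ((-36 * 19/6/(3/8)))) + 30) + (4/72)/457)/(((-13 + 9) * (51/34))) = -637686217/127535904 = -5.00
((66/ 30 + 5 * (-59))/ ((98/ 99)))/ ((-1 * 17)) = 72468/ 4165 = 17.40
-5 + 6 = 1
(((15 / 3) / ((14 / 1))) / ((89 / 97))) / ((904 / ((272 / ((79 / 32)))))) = 0.05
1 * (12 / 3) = 4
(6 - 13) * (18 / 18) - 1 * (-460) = 453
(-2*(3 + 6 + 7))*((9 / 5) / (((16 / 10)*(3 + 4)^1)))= -36 / 7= -5.14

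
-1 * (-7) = 7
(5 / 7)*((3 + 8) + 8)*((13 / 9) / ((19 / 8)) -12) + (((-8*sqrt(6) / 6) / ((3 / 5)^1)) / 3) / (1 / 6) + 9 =-9173 / 63 -40*sqrt(6) / 9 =-156.49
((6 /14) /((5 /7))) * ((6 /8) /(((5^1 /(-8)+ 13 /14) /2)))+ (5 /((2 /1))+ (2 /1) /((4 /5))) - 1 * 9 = -88 /85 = -1.04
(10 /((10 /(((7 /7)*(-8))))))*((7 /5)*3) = -168 /5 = -33.60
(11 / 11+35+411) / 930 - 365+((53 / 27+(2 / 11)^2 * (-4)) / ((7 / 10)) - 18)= -2693287789 / 7089390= -379.90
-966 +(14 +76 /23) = -21820 /23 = -948.70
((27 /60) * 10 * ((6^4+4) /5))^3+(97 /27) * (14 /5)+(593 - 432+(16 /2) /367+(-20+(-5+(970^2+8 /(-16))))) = 158797080376627 /99090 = 1602554045.58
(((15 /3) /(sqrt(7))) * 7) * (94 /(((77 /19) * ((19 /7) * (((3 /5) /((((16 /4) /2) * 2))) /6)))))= 18800 * sqrt(7) /11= 4521.83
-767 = -767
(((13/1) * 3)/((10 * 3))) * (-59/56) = -767/560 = -1.37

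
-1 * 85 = -85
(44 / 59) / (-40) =-11 / 590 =-0.02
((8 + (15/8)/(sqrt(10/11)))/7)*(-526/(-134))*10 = 3945*sqrt(110)/3752 + 21040/469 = 55.89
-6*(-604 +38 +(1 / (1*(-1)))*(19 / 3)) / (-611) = -3434 / 611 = -5.62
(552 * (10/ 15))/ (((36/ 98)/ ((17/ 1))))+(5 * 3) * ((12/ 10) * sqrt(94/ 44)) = 9 * sqrt(1034)/ 11+153272/ 9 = 17056.53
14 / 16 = 0.88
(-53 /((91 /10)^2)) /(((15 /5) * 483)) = -5300 /11999169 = -0.00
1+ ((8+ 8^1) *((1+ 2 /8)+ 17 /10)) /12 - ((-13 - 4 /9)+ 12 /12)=782 /45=17.38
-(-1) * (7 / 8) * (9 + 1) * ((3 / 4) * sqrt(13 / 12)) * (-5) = -175 * sqrt(39) / 32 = -34.15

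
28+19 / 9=30.11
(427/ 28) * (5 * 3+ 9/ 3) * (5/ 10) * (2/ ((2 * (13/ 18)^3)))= 800442/ 2197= 364.33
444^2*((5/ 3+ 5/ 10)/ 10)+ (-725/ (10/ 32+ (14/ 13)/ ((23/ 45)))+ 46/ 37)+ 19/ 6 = 21799658729/ 513930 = 42417.56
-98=-98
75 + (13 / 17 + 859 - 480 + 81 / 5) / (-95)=571968 / 8075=70.83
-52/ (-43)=52/ 43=1.21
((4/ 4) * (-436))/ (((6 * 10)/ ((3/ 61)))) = -0.36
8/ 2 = 4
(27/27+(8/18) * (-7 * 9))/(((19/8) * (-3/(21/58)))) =756/551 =1.37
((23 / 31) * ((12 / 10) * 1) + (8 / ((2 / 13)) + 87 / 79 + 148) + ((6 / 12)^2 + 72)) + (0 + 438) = 34885593 / 48980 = 712.24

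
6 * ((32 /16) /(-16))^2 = 0.09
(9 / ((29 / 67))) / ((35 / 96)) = 57888 / 1015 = 57.03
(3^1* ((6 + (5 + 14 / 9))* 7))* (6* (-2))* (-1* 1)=3164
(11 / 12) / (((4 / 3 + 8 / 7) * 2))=77 / 416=0.19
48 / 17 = 2.82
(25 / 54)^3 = 15625 / 157464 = 0.10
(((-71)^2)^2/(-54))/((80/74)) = -435292.68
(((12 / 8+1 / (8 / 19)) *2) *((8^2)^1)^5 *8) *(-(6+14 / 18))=-451210175374.22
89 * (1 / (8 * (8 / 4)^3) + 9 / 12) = 68.14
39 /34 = 1.15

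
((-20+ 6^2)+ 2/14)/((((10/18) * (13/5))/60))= 61020/91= 670.55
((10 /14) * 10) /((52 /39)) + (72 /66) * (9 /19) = 17187 /2926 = 5.87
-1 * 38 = -38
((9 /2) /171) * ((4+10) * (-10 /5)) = -0.74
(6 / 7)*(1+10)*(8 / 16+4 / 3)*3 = 363 / 7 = 51.86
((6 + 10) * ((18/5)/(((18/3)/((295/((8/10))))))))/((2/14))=24780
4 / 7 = 0.57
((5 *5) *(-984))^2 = 605160000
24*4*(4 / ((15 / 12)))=1536 / 5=307.20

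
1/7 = 0.14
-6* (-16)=96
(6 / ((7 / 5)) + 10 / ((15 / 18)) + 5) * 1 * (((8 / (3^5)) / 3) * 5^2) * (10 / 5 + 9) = 64.24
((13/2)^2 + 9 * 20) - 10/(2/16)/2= 182.25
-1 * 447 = -447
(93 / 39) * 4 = 124 / 13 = 9.54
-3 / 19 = -0.16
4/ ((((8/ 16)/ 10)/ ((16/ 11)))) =1280/ 11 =116.36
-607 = -607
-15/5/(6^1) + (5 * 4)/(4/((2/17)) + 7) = -1/82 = -0.01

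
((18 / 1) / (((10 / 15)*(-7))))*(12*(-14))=648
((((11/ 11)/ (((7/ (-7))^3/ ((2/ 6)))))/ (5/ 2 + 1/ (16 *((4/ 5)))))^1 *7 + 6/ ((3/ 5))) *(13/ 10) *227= 6642701/ 2475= 2683.92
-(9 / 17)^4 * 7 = -45927 / 83521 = -0.55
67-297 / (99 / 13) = 28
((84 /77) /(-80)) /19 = -3 /4180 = -0.00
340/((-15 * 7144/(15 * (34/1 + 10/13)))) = -19210/11609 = -1.65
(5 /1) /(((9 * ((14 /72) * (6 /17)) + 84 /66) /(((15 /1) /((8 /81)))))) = 1136025 /2828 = 401.71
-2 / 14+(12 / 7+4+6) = 81 / 7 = 11.57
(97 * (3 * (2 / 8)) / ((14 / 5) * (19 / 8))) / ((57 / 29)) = 14065 / 2527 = 5.57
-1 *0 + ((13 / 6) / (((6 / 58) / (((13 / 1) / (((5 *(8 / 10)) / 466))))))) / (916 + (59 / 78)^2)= 192986677 / 5576425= 34.61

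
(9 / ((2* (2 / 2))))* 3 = 27 / 2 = 13.50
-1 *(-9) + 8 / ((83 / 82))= 16.90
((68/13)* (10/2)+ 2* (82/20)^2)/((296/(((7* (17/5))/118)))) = 4623507/113516000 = 0.04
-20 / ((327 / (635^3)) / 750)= -1280239375000 / 109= -11745315366.97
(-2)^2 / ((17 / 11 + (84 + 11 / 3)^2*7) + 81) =396 / 5334185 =0.00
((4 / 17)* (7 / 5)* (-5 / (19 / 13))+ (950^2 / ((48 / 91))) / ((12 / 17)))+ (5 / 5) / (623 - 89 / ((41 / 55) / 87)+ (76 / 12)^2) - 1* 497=404440809567501337 / 166889567664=2423403.78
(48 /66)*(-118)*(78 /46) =-36816 /253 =-145.52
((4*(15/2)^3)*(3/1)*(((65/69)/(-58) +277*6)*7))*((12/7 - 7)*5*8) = -8305759676250/667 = -12452413307.72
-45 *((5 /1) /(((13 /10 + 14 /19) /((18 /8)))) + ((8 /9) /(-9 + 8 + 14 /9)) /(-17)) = -357183 /1462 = -244.31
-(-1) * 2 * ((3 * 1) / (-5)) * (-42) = 50.40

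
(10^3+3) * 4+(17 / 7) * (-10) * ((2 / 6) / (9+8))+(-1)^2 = 84263 / 21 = 4012.52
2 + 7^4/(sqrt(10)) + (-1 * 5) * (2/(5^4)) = 761.25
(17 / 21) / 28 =0.03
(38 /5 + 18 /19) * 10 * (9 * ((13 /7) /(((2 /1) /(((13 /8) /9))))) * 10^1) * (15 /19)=367575 /361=1018.21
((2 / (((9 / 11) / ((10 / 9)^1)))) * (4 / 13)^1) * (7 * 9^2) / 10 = 616 / 13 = 47.38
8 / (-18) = -4 / 9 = -0.44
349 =349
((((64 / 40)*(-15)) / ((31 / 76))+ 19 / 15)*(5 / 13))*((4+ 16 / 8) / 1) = -53542 / 403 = -132.86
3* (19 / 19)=3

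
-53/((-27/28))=1484/27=54.96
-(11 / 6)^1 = -11 / 6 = -1.83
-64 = -64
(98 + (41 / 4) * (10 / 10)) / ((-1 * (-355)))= 433 / 1420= 0.30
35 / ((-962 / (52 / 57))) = -70 / 2109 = -0.03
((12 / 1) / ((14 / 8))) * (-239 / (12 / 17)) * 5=-11608.57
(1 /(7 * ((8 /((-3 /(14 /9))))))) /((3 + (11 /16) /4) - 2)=-36 /1225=-0.03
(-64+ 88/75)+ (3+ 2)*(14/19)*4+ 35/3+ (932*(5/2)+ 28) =1102749/475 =2321.58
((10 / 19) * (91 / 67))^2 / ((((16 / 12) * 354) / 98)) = 10144225 / 95611211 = 0.11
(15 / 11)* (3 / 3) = 15 / 11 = 1.36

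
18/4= 9/2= 4.50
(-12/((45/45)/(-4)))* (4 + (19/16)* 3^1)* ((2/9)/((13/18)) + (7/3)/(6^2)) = 63283/468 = 135.22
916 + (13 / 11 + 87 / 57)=192010 / 209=918.71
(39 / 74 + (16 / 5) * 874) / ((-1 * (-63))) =1035011 / 23310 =44.40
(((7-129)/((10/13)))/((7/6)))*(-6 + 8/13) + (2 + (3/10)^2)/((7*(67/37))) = 732.16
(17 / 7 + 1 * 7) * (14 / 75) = 44 / 25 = 1.76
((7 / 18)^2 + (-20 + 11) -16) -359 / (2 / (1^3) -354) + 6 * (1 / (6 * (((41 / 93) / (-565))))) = -1526018809 / 1168992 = -1305.41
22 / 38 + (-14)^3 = -52125 / 19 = -2743.42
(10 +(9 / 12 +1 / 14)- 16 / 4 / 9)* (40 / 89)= 26150 / 5607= 4.66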